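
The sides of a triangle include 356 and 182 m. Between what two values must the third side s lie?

By the triangle inequality, s must be less than 356 + 182 = 538 and greater than |356 − 182| = 174.

174 < s < 538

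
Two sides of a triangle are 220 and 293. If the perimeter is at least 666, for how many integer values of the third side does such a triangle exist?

Triangle inequality: 73 < x < 513. Perimeter ≥ 666 gives x ≥ 666 − 220 − 293 = 153.
So 153 ≤ x < 513; integers 153 through 512: 360 values.

360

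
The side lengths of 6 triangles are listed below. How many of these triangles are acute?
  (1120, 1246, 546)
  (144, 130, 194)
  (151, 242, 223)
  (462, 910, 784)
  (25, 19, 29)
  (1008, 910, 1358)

2

(1120,1246,546): 546²+1120² = 1552516 = 1246² → right
(144,130,194): 130²+144² = 37636 = 194² → right
(151,242,223): 151²+223² = 72530 > 58564 = 242² → acute
(462,910,784): 462²+784² = 828100 = 910² → right
(25,19,29): 19²+25² = 986 > 841 = 29² → acute
(1008,910,1358): 910²+1008² = 1844164 = 1358² → right
2 of the 6 are acute.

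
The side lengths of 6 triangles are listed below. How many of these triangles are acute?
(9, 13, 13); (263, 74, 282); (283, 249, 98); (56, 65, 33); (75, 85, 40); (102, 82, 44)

1

(9,13,13): 9²+13² = 250 > 169 = 13² → acute
(263,74,282): 74²+263² = 74645 < 79524 = 282² → obtuse
(283,249,98): 98²+249² = 71605 < 80089 = 283² → obtuse
(56,65,33): 33²+56² = 4225 = 65² → right
(75,85,40): 40²+75² = 7225 = 85² → right
(102,82,44): 44²+82² = 8660 < 10404 = 102² → obtuse
1 of the 6 is acute.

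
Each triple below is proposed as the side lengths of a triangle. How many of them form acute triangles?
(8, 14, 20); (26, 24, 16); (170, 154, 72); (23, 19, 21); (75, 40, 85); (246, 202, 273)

3

(8,14,20): 8²+14² = 260 < 400 = 20² → obtuse
(26,24,16): 16²+24² = 832 > 676 = 26² → acute
(170,154,72): 72²+154² = 28900 = 170² → right
(23,19,21): 19²+21² = 802 > 529 = 23² → acute
(75,40,85): 40²+75² = 7225 = 85² → right
(246,202,273): 202²+246² = 101320 > 74529 = 273² → acute
3 of the 6 are acute.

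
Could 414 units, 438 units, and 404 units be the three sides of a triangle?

Yes

The longest side is 438, and the other two sum to 818.
Since 818 > 438, the triangle inequality holds.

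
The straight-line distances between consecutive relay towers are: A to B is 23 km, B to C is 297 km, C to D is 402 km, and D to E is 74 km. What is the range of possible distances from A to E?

The maximum is all hops collinear in one direction: 23 + 297 + 402 + 74 = 796.
The longest hop is 402; the others sum to 394. Folding the others back against it leaves at least 402 − 394 = 8.

8 ≤ AE ≤ 796 km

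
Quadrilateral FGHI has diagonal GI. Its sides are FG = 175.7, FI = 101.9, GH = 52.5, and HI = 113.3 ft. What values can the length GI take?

73.8 < GI < 165.8

From triangle FGI: |175.7 − 101.9| < GI < 175.7 + 101.9, i.e. 73.8 < GI < 277.6.
From triangle HGI: 60.8 < GI < 165.8.
Both must hold, so GI lies in the intersection.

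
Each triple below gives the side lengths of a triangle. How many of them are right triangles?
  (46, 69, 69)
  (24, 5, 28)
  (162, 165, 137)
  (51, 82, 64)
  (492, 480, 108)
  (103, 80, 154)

1

(46,69,69): 46²+69² = 6877 > 4761 = 69² → acute
(24,5,28): 5²+24² = 601 < 784 = 28² → obtuse
(162,165,137): 137²+162² = 45013 > 27225 = 165² → acute
(51,82,64): 51²+64² = 6697 < 6724 = 82² → obtuse
(492,480,108): 108²+480² = 242064 = 492² → right
(103,80,154): 80²+103² = 17009 < 23716 = 154² → obtuse
1 of the 6 is right.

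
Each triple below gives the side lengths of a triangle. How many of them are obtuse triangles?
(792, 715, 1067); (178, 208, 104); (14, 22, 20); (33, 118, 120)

1

(792,715,1067): 715²+792² = 1138489 = 1067² → right
(178,208,104): 104²+178² = 42500 < 43264 = 208² → obtuse
(14,22,20): 14²+20² = 596 > 484 = 22² → acute
(33,118,120): 33²+118² = 15013 > 14400 = 120² → acute
1 of the 4 is obtuse.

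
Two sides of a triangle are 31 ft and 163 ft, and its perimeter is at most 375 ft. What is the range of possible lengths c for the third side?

132 < c ≤ 181 ft

Triangle inequality alone gives 132 < c < 194.
The perimeter condition gives c ≤ 375 − 31 − 163 = 181.
Intersecting the two: 132 < c ≤ 181.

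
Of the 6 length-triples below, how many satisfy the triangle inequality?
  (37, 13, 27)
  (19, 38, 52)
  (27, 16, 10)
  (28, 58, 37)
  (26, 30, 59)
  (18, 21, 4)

(13,27,37): 13+27 > 37 → valid
(19,38,52): 19+38 > 52 → valid
(10,16,27): 10+16 ≤ 27 → not valid
(28,37,58): 28+37 > 58 → valid
(26,30,59): 26+30 ≤ 59 → not valid
(4,18,21): 4+18 > 21 → valid
4 of the 6 triples form a triangle.

4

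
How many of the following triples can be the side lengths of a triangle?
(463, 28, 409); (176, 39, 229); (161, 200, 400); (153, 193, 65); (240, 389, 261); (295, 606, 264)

(28,409,463): 28+409 ≤ 463 → not valid
(39,176,229): 39+176 ≤ 229 → not valid
(161,200,400): 161+200 ≤ 400 → not valid
(65,153,193): 65+153 > 193 → valid
(240,261,389): 240+261 > 389 → valid
(264,295,606): 264+295 ≤ 606 → not valid
2 of the 6 triples form a triangle.

2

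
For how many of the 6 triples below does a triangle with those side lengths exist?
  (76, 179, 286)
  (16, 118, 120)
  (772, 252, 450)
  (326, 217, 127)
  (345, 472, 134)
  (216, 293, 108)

4

(76,179,286): 76+179 ≤ 286 → not valid
(16,118,120): 16+118 > 120 → valid
(252,450,772): 252+450 ≤ 772 → not valid
(127,217,326): 127+217 > 326 → valid
(134,345,472): 134+345 > 472 → valid
(108,216,293): 108+216 > 293 → valid
4 of the 6 triples form a triangle.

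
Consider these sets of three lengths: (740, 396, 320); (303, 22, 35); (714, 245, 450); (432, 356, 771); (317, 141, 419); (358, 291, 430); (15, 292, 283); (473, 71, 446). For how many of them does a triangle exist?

(320,396,740): 320+396 ≤ 740 → not valid
(22,35,303): 22+35 ≤ 303 → not valid
(245,450,714): 245+450 ≤ 714 → not valid
(356,432,771): 356+432 > 771 → valid
(141,317,419): 141+317 > 419 → valid
(291,358,430): 291+358 > 430 → valid
(15,283,292): 15+283 > 292 → valid
(71,446,473): 71+446 > 473 → valid
5 of the 8 triples form a triangle.

5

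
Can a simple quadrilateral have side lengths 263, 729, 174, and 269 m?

For a quadrilateral, each side must be shorter than the sum of the others.
Here the longest side is 729, but the remaining 3 sides sum to only 706.

No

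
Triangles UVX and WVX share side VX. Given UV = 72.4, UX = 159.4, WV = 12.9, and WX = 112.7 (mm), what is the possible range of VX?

From triangle UVX: |72.4 − 159.4| < VX < 72.4 + 159.4, i.e. 87.0 < VX < 231.8.
From triangle WVX: 99.8 < VX < 125.6.
Both must hold, so VX lies in the intersection.

99.8 < VX < 125.6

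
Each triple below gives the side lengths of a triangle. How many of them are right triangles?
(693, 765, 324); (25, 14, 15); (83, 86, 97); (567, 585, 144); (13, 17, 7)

2

(693,765,324): 324²+693² = 585225 = 765² → right
(25,14,15): 14²+15² = 421 < 625 = 25² → obtuse
(83,86,97): 83²+86² = 14285 > 9409 = 97² → acute
(567,585,144): 144²+567² = 342225 = 585² → right
(13,17,7): 7²+13² = 218 < 289 = 17² → obtuse
2 of the 5 are right.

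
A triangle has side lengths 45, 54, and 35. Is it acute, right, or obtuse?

Compare the square of the longest side to the sum of squares of the other two: 35² + 45² = 3250 > 2916 = 54².

acute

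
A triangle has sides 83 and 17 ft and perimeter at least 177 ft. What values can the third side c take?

77 ≤ c < 100

Triangle inequality alone gives 66 < c < 100.
The perimeter condition gives c ≥ 177 − 83 − 17 = 77.
Intersecting the two: 77 ≤ c < 100.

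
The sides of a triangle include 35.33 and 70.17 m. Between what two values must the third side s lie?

34.84 < s < 105.50

By the triangle inequality, s must be less than 35.33 + 70.17 = 105.50 and greater than |35.33 − 70.17| = 34.84.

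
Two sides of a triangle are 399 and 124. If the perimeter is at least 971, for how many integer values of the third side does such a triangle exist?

75

Triangle inequality: 275 < x < 523. Perimeter ≥ 971 gives x ≥ 971 − 399 − 124 = 448.
So 448 ≤ x < 523; integers 448 through 522: 75 values.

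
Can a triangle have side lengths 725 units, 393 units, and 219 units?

The longest side is 725, but the other two sum to only 612.
612 < 725, so the triangle inequality fails.

No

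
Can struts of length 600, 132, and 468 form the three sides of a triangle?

No

The two shorter sides sum to 600, exactly equal to the longest side 600.
That gives only a degenerate (flat) triangle — the inequality must be strict.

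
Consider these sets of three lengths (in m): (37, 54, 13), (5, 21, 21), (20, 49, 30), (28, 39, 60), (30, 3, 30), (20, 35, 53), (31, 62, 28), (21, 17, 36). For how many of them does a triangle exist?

(13,37,54): 13+37 ≤ 54 → not valid
(5,21,21): 5+21 > 21 → valid
(20,30,49): 20+30 > 49 → valid
(28,39,60): 28+39 > 60 → valid
(3,30,30): 3+30 > 30 → valid
(20,35,53): 20+35 > 53 → valid
(28,31,62): 28+31 ≤ 62 → not valid
(17,21,36): 17+21 > 36 → valid
6 of the 8 triples form a triangle.

6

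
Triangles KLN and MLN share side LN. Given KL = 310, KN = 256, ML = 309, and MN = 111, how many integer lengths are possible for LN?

From triangle KLN: 54 < LN < 566.
From triangle MLN: 198 < LN < 420.
Intersection: 198 < LN < 420, so integers 199 through 419: 221 values.

221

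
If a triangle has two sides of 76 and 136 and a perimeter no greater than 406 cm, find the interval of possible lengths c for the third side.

60 < c ≤ 194

Triangle inequality alone gives 60 < c < 212.
The perimeter condition gives c ≤ 406 − 76 − 136 = 194.
Intersecting the two: 60 < c ≤ 194.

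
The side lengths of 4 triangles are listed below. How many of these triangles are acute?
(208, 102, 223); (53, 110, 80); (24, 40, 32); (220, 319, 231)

(208,102,223): 102²+208² = 53668 > 49729 = 223² → acute
(53,110,80): 53²+80² = 9209 < 12100 = 110² → obtuse
(24,40,32): 24²+32² = 1600 = 40² → right
(220,319,231): 220²+231² = 101761 = 319² → right
1 of the 4 is acute.

1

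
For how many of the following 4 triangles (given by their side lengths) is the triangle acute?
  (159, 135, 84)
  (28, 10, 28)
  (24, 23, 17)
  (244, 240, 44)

2

(159,135,84): 84²+135² = 25281 = 159² → right
(28,10,28): 10²+28² = 884 > 784 = 28² → acute
(24,23,17): 17²+23² = 818 > 576 = 24² → acute
(244,240,44): 44²+240² = 59536 = 244² → right
2 of the 4 are acute.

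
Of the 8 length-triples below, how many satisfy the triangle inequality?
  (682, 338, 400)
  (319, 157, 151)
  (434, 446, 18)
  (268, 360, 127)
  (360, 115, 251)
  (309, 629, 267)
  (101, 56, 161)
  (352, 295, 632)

(338,400,682): 338+400 > 682 → valid
(151,157,319): 151+157 ≤ 319 → not valid
(18,434,446): 18+434 > 446 → valid
(127,268,360): 127+268 > 360 → valid
(115,251,360): 115+251 > 360 → valid
(267,309,629): 267+309 ≤ 629 → not valid
(56,101,161): 56+101 ≤ 161 → not valid
(295,352,632): 295+352 > 632 → valid
5 of the 8 triples form a triangle.

5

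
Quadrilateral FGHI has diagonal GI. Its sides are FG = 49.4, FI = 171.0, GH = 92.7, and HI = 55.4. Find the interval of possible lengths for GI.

From triangle FGI: |49.4 − 171.0| < GI < 49.4 + 171.0, i.e. 121.6 < GI < 220.4.
From triangle HGI: 37.3 < GI < 148.1.
Both must hold, so GI lies in the intersection.

121.6 < GI < 148.1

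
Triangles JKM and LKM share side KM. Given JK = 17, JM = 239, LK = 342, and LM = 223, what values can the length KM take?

222 < KM < 256

From triangle JKM: |17 − 239| < KM < 17 + 239, i.e. 222 < KM < 256.
From triangle LKM: 119 < KM < 565.
Both must hold, so KM lies in the intersection.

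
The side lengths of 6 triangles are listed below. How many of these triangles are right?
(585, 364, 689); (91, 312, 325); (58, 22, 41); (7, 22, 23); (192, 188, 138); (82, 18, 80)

3

(585,364,689): 364²+585² = 474721 = 689² → right
(91,312,325): 91²+312² = 105625 = 325² → right
(58,22,41): 22²+41² = 2165 < 3364 = 58² → obtuse
(7,22,23): 7²+22² = 533 > 529 = 23² → acute
(192,188,138): 138²+188² = 54388 > 36864 = 192² → acute
(82,18,80): 18²+80² = 6724 = 82² → right
3 of the 6 are right.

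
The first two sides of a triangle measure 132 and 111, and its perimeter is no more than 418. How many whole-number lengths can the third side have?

Triangle inequality: 21 < x < 243. Perimeter ≤ 418 gives x ≤ 418 − 132 − 111 = 175.
So 21 < x ≤ 175; integers 22 through 175: 154 values.

154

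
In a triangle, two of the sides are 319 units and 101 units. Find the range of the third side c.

218 < c < 420

By the triangle inequality, c must be less than 319 + 101 = 420 and greater than |319 − 101| = 218.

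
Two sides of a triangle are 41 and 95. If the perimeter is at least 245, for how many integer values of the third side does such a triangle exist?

27

Triangle inequality: 54 < x < 136. Perimeter ≥ 245 gives x ≥ 245 − 41 − 95 = 109.
So 109 ≤ x < 136; integers 109 through 135: 27 values.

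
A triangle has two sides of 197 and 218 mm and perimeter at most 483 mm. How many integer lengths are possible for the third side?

Triangle inequality: 21 < x < 415. Perimeter ≤ 483 gives x ≤ 483 − 197 − 218 = 68.
So 21 < x ≤ 68; integers 22 through 68: 47 values.

47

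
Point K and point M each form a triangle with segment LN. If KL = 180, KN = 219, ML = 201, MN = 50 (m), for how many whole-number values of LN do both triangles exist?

99

From triangle KLN: 39 < LN < 399.
From triangle MLN: 151 < LN < 251.
Intersection: 151 < LN < 251, so integers 152 through 250: 99 values.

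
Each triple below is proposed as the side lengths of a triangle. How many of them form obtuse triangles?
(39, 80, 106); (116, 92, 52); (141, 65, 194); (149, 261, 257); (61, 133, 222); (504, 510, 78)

3

(39,80,106): 39²+80² = 7921 < 11236 = 106² → obtuse
(116,92,52): 52²+92² = 11168 < 13456 = 116² → obtuse
(141,65,194): 65²+141² = 24106 < 37636 = 194² → obtuse
(149,261,257): 149²+257² = 88250 > 68121 = 261² → acute
(61,133,222): 61+133 ≤ 222, not a triangle
(504,510,78): 78²+504² = 260100 = 510² → right
3 of the 6 are obtuse.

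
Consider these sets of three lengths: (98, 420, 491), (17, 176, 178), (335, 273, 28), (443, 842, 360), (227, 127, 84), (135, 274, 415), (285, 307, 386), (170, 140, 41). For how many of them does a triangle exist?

(98,420,491): 98+420 > 491 → valid
(17,176,178): 17+176 > 178 → valid
(28,273,335): 28+273 ≤ 335 → not valid
(360,443,842): 360+443 ≤ 842 → not valid
(84,127,227): 84+127 ≤ 227 → not valid
(135,274,415): 135+274 ≤ 415 → not valid
(285,307,386): 285+307 > 386 → valid
(41,140,170): 41+140 > 170 → valid
4 of the 8 triples form a triangle.

4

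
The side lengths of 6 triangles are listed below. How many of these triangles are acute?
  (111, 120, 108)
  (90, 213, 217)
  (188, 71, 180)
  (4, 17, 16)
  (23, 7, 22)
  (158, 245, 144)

(111,120,108): 108²+111² = 23985 > 14400 = 120² → acute
(90,213,217): 90²+213² = 53469 > 47089 = 217² → acute
(188,71,180): 71²+180² = 37441 > 35344 = 188² → acute
(4,17,16): 4²+16² = 272 < 289 = 17² → obtuse
(23,7,22): 7²+22² = 533 > 529 = 23² → acute
(158,245,144): 144²+158² = 45700 < 60025 = 245² → obtuse
4 of the 6 are acute.

4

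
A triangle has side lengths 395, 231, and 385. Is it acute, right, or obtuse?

Compare the square of the longest side to the sum of squares of the other two: 231² + 385² = 201586 > 156025 = 395².

acute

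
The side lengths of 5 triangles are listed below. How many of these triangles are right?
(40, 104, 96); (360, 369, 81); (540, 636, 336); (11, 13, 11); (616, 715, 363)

4

(40,104,96): 40²+96² = 10816 = 104² → right
(360,369,81): 81²+360² = 136161 = 369² → right
(540,636,336): 336²+540² = 404496 = 636² → right
(11,13,11): 11²+11² = 242 > 169 = 13² → acute
(616,715,363): 363²+616² = 511225 = 715² → right
4 of the 5 are right.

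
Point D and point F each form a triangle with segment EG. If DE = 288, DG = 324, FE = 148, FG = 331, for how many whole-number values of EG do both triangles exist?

295

From triangle DEG: 36 < EG < 612.
From triangle FEG: 183 < EG < 479.
Intersection: 183 < EG < 479, so integers 184 through 478: 295 values.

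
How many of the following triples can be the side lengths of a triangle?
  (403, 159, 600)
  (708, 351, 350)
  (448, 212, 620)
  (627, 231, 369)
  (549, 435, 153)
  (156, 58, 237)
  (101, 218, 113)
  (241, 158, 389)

(159,403,600): 159+403 ≤ 600 → not valid
(350,351,708): 350+351 ≤ 708 → not valid
(212,448,620): 212+448 > 620 → valid
(231,369,627): 231+369 ≤ 627 → not valid
(153,435,549): 153+435 > 549 → valid
(58,156,237): 58+156 ≤ 237 → not valid
(101,113,218): 101+113 ≤ 218 → not valid
(158,241,389): 158+241 > 389 → valid
3 of the 8 triples form a triangle.

3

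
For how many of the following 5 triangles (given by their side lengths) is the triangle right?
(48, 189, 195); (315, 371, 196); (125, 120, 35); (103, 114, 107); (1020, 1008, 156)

(48,189,195): 48²+189² = 38025 = 195² → right
(315,371,196): 196²+315² = 137641 = 371² → right
(125,120,35): 35²+120² = 15625 = 125² → right
(103,114,107): 103²+107² = 22058 > 12996 = 114² → acute
(1020,1008,156): 156²+1008² = 1040400 = 1020² → right
4 of the 5 are right.

4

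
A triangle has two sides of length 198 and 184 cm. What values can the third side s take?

By the triangle inequality, s must be less than 198 + 184 = 382 and greater than |198 − 184| = 14.

14 < s < 382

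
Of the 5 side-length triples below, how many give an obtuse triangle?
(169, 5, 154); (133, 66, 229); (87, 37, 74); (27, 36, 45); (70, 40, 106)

(169,5,154): 5+154 ≤ 169, not a triangle
(133,66,229): 66+133 ≤ 229, not a triangle
(87,37,74): 37²+74² = 6845 < 7569 = 87² → obtuse
(27,36,45): 27²+36² = 2025 = 45² → right
(70,40,106): 40²+70² = 6500 < 11236 = 106² → obtuse
2 of the 5 are obtuse.

2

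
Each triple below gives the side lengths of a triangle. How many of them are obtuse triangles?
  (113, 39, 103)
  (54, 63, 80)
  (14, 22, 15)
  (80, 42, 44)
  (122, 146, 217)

(113,39,103): 39²+103² = 12130 < 12769 = 113² → obtuse
(54,63,80): 54²+63² = 6885 > 6400 = 80² → acute
(14,22,15): 14²+15² = 421 < 484 = 22² → obtuse
(80,42,44): 42²+44² = 3700 < 6400 = 80² → obtuse
(122,146,217): 122²+146² = 36200 < 47089 = 217² → obtuse
4 of the 5 are obtuse.

4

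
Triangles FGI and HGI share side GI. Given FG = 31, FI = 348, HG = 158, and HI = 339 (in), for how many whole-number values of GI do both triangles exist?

61

From triangle FGI: 317 < GI < 379.
From triangle HGI: 181 < GI < 497.
Intersection: 317 < GI < 379, so integers 318 through 378: 61 values.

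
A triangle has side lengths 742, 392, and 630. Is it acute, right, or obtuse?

right

Compare the square of the longest side to the sum of squares of the other two: 392² + 630² = 550564 = 742².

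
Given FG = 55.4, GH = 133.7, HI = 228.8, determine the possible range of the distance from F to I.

39.7 ≤ FI ≤ 417.9

The maximum is all hops collinear in one direction: 55.4 + 133.7 + 228.8 = 417.9.
The longest hop is 228.8; the others sum to 189.1. Folding the others back against it leaves at least 228.8 − 189.1 = 39.7.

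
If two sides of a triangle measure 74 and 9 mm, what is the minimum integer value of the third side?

66

The third side must be strictly greater than |74 − 9| = 65.
The smallest integer above 65 is 66.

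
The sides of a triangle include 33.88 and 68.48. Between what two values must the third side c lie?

34.60 < c < 102.36

By the triangle inequality, c must be less than 33.88 + 68.48 = 102.36 and greater than |33.88 − 68.48| = 34.60.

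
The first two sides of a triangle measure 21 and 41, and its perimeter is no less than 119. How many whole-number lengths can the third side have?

5

Triangle inequality: 20 < x < 62. Perimeter ≥ 119 gives x ≥ 119 − 21 − 41 = 57.
So 57 ≤ x < 62; integers 57 through 61: 5 values.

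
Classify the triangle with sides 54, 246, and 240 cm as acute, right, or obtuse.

right

Compare the square of the longest side to the sum of squares of the other two: 54² + 240² = 60516 = 246².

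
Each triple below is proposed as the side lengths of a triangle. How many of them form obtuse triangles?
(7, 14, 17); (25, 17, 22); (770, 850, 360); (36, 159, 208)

1

(7,14,17): 7²+14² = 245 < 289 = 17² → obtuse
(25,17,22): 17²+22² = 773 > 625 = 25² → acute
(770,850,360): 360²+770² = 722500 = 850² → right
(36,159,208): 36+159 ≤ 208, not a triangle
1 of the 4 is obtuse.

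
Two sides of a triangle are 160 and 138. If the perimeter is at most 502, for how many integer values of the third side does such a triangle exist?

182

Triangle inequality: 22 < x < 298. Perimeter ≤ 502 gives x ≤ 502 − 160 − 138 = 204.
So 22 < x ≤ 204; integers 23 through 204: 182 values.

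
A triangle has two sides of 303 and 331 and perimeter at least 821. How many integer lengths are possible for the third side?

447

Triangle inequality: 28 < x < 634. Perimeter ≥ 821 gives x ≥ 821 − 303 − 331 = 187.
So 187 ≤ x < 634; integers 187 through 633: 447 values.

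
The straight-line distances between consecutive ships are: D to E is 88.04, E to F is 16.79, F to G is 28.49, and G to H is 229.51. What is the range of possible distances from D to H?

The maximum is all hops collinear in one direction: 88.04 + 16.79 + 28.49 + 229.51 = 362.83.
The longest hop is 229.51; the others sum to 133.32. Folding the others back against it leaves at least 229.51 − 133.32 = 96.19.

96.19 ≤ DH ≤ 362.83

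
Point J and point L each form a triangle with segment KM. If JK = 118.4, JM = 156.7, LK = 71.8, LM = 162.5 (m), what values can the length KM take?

90.7 < KM < 234.3

From triangle JKM: |118.4 − 156.7| < KM < 118.4 + 156.7, i.e. 38.3 < KM < 275.1.
From triangle LKM: 90.7 < KM < 234.3.
Both must hold, so KM lies in the intersection.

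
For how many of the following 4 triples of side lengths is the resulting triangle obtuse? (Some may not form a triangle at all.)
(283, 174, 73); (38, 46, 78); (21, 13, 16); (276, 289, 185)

2

(283,174,73): 73+174 ≤ 283, not a triangle
(38,46,78): 38²+46² = 3560 < 6084 = 78² → obtuse
(21,13,16): 13²+16² = 425 < 441 = 21² → obtuse
(276,289,185): 185²+276² = 110401 > 83521 = 289² → acute
2 of the 4 are obtuse.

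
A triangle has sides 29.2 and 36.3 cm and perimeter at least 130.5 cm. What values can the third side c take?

65.0 ≤ c < 65.5 cm

Triangle inequality alone gives 7.1 < c < 65.5.
The perimeter condition gives c ≥ 130.5 − 29.2 − 36.3 = 65.0.
Intersecting the two: 65.0 ≤ c < 65.5.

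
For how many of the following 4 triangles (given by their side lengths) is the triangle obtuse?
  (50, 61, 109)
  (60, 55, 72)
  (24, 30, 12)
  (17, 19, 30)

(50,61,109): 50²+61² = 6221 < 11881 = 109² → obtuse
(60,55,72): 55²+60² = 6625 > 5184 = 72² → acute
(24,30,12): 12²+24² = 720 < 900 = 30² → obtuse
(17,19,30): 17²+19² = 650 < 900 = 30² → obtuse
3 of the 4 are obtuse.

3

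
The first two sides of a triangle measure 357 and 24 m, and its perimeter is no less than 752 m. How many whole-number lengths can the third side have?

10

Triangle inequality: 333 < x < 381. Perimeter ≥ 752 gives x ≥ 752 − 357 − 24 = 371.
So 371 ≤ x < 381; integers 371 through 380: 10 values.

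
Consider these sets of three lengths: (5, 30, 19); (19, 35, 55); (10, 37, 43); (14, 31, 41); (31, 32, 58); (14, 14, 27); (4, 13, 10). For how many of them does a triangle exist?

(5,19,30): 5+19 ≤ 30 → not valid
(19,35,55): 19+35 ≤ 55 → not valid
(10,37,43): 10+37 > 43 → valid
(14,31,41): 14+31 > 41 → valid
(31,32,58): 31+32 > 58 → valid
(14,14,27): 14+14 > 27 → valid
(4,10,13): 4+10 > 13 → valid
5 of the 7 triples form a triangle.

5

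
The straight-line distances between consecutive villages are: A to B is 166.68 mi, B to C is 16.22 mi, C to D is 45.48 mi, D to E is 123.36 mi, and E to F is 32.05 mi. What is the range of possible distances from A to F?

0 ≤ AF ≤ 383.79 mi

The maximum is all hops collinear in one direction: 166.68 + 16.22 + 45.48 + 123.36 + 32.05 = 383.79.
The longest hop is 166.68; the others sum to 217.11. Since 166.68 ≤ 217.11, the path can fold back on itself completely, so the minimum distance is 0.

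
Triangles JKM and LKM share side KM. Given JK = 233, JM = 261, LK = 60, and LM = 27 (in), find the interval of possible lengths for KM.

From triangle JKM: |233 − 261| < KM < 233 + 261, i.e. 28 < KM < 494.
From triangle LKM: 33 < KM < 87.
Both must hold, so KM lies in the intersection.

33 < KM < 87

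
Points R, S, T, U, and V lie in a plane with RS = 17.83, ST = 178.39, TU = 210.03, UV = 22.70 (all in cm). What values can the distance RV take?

The maximum is all hops collinear in one direction: 17.83 + 178.39 + 210.03 + 22.70 = 428.95.
The longest hop is 210.03; the others sum to 218.92. Since 210.03 ≤ 218.92, the path can fold back on itself completely, so the minimum distance is 0.

0 ≤ RV ≤ 428.95 cm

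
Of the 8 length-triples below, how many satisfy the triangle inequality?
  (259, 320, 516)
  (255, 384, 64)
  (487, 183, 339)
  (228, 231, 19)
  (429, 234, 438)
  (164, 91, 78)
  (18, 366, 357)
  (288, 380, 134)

(259,320,516): 259+320 > 516 → valid
(64,255,384): 64+255 ≤ 384 → not valid
(183,339,487): 183+339 > 487 → valid
(19,228,231): 19+228 > 231 → valid
(234,429,438): 234+429 > 438 → valid
(78,91,164): 78+91 > 164 → valid
(18,357,366): 18+357 > 366 → valid
(134,288,380): 134+288 > 380 → valid
7 of the 8 triples form a triangle.

7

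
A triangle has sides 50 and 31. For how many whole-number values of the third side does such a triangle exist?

The third side lies in the open interval (19, 81).
Integers from 20 to 80 inclusive: 80 − 20 + 1 = 61.

61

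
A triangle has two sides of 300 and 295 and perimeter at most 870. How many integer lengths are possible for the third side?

270

Triangle inequality: 5 < x < 595. Perimeter ≤ 870 gives x ≤ 870 − 300 − 295 = 275.
So 5 < x ≤ 275; integers 6 through 275: 270 values.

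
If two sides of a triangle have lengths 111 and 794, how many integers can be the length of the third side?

221

The third side lies in the open interval (683, 905).
Integers from 684 to 904 inclusive: 904 − 684 + 1 = 221.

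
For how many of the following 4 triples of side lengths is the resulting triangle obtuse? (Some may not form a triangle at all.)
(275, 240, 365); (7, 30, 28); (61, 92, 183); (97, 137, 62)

2

(275,240,365): 240²+275² = 133225 = 365² → right
(7,30,28): 7²+28² = 833 < 900 = 30² → obtuse
(61,92,183): 61+92 ≤ 183, not a triangle
(97,137,62): 62²+97² = 13253 < 18769 = 137² → obtuse
2 of the 4 are obtuse.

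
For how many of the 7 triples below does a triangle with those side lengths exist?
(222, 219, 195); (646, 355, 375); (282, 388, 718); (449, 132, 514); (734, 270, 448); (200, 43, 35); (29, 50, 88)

(195,219,222): 195+219 > 222 → valid
(355,375,646): 355+375 > 646 → valid
(282,388,718): 282+388 ≤ 718 → not valid
(132,449,514): 132+449 > 514 → valid
(270,448,734): 270+448 ≤ 734 → not valid
(35,43,200): 35+43 ≤ 200 → not valid
(29,50,88): 29+50 ≤ 88 → not valid
3 of the 7 triples form a triangle.

3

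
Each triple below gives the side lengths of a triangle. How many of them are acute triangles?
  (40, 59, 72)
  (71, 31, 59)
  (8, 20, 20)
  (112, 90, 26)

1

(40,59,72): 40²+59² = 5081 < 5184 = 72² → obtuse
(71,31,59): 31²+59² = 4442 < 5041 = 71² → obtuse
(8,20,20): 8²+20² = 464 > 400 = 20² → acute
(112,90,26): 26²+90² = 8776 < 12544 = 112² → obtuse
1 of the 4 is acute.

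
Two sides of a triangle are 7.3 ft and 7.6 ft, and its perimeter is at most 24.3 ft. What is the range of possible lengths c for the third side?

0.3 < c ≤ 9.4

Triangle inequality alone gives 0.3 < c < 14.9.
The perimeter condition gives c ≤ 24.3 − 7.3 − 7.6 = 9.4.
Intersecting the two: 0.3 < c ≤ 9.4.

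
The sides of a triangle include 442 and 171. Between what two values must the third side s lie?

By the triangle inequality, s must be less than 442 + 171 = 613 and greater than |442 − 171| = 271.

271 < s < 613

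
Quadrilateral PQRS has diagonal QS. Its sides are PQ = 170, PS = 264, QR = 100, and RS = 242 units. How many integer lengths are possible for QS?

199

From triangle PQS: 94 < QS < 434.
From triangle RQS: 142 < QS < 342.
Intersection: 142 < QS < 342, so integers 143 through 341: 199 values.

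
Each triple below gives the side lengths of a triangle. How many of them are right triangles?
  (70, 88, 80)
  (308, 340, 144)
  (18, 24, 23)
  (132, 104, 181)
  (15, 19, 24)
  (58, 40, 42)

(70,88,80): 70²+80² = 11300 > 7744 = 88² → acute
(308,340,144): 144²+308² = 115600 = 340² → right
(18,24,23): 18²+23² = 853 > 576 = 24² → acute
(132,104,181): 104²+132² = 28240 < 32761 = 181² → obtuse
(15,19,24): 15²+19² = 586 > 576 = 24² → acute
(58,40,42): 40²+42² = 3364 = 58² → right
2 of the 6 are right.

2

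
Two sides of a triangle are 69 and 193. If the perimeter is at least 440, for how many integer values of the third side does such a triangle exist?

84

Triangle inequality: 124 < x < 262. Perimeter ≥ 440 gives x ≥ 440 − 69 − 193 = 178.
So 178 ≤ x < 262; integers 178 through 261: 84 values.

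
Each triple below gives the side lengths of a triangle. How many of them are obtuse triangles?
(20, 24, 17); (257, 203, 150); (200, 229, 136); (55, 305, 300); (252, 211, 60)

2

(20,24,17): 17²+20² = 689 > 576 = 24² → acute
(257,203,150): 150²+203² = 63709 < 66049 = 257² → obtuse
(200,229,136): 136²+200² = 58496 > 52441 = 229² → acute
(55,305,300): 55²+300² = 93025 = 305² → right
(252,211,60): 60²+211² = 48121 < 63504 = 252² → obtuse
2 of the 5 are obtuse.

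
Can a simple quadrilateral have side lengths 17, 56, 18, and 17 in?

For a quadrilateral, each side must be shorter than the sum of the others.
Here the longest side is 56, but the remaining 3 sides sum to only 52.

No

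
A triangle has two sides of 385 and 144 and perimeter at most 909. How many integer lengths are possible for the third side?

139

Triangle inequality: 241 < x < 529. Perimeter ≤ 909 gives x ≤ 909 − 385 − 144 = 380.
So 241 < x ≤ 380; integers 242 through 380: 139 values.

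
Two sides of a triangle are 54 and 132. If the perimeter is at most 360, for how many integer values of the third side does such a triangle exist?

Triangle inequality: 78 < x < 186. Perimeter ≤ 360 gives x ≤ 360 − 54 − 132 = 174.
So 78 < x ≤ 174; integers 79 through 174: 96 values.

96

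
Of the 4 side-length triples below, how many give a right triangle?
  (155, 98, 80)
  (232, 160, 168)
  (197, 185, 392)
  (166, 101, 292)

(155,98,80): 80²+98² = 16004 < 24025 = 155² → obtuse
(232,160,168): 160²+168² = 53824 = 232² → right
(197,185,392): 185+197 ≤ 392, not a triangle
(166,101,292): 101+166 ≤ 292, not a triangle
1 of the 4 is right.

1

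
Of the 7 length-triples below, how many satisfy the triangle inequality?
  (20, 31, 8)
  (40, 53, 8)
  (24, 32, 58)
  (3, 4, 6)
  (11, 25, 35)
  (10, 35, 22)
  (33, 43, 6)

2

(8,20,31): 8+20 ≤ 31 → not valid
(8,40,53): 8+40 ≤ 53 → not valid
(24,32,58): 24+32 ≤ 58 → not valid
(3,4,6): 3+4 > 6 → valid
(11,25,35): 11+25 > 35 → valid
(10,22,35): 10+22 ≤ 35 → not valid
(6,33,43): 6+33 ≤ 43 → not valid
2 of the 7 triples form a triangle.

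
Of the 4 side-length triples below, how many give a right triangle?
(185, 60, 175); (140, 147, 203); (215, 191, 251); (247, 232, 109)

(185,60,175): 60²+175² = 34225 = 185² → right
(140,147,203): 140²+147² = 41209 = 203² → right
(215,191,251): 191²+215² = 82706 > 63001 = 251² → acute
(247,232,109): 109²+232² = 65705 > 61009 = 247² → acute
2 of the 4 are right.

2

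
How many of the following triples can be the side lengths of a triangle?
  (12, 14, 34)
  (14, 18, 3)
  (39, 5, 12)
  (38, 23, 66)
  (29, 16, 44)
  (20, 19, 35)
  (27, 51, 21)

(12,14,34): 12+14 ≤ 34 → not valid
(3,14,18): 3+14 ≤ 18 → not valid
(5,12,39): 5+12 ≤ 39 → not valid
(23,38,66): 23+38 ≤ 66 → not valid
(16,29,44): 16+29 > 44 → valid
(19,20,35): 19+20 > 35 → valid
(21,27,51): 21+27 ≤ 51 → not valid
2 of the 7 triples form a triangle.

2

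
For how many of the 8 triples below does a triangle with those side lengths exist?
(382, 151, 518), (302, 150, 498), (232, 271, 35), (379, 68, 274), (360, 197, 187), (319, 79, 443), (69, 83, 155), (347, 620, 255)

(151,382,518): 151+382 > 518 → valid
(150,302,498): 150+302 ≤ 498 → not valid
(35,232,271): 35+232 ≤ 271 → not valid
(68,274,379): 68+274 ≤ 379 → not valid
(187,197,360): 187+197 > 360 → valid
(79,319,443): 79+319 ≤ 443 → not valid
(69,83,155): 69+83 ≤ 155 → not valid
(255,347,620): 255+347 ≤ 620 → not valid
2 of the 8 triples form a triangle.

2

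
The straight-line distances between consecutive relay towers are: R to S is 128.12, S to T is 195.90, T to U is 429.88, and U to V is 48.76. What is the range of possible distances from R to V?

The maximum is all hops collinear in one direction: 128.12 + 195.90 + 429.88 + 48.76 = 802.66.
The longest hop is 429.88; the others sum to 372.78. Folding the others back against it leaves at least 429.88 − 372.78 = 57.10.

57.10 ≤ RV ≤ 802.66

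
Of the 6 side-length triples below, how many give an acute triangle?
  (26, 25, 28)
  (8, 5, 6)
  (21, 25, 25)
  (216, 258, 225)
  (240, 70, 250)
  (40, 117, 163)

(26,25,28): 25²+26² = 1301 > 784 = 28² → acute
(8,5,6): 5²+6² = 61 < 64 = 8² → obtuse
(21,25,25): 21²+25² = 1066 > 625 = 25² → acute
(216,258,225): 216²+225² = 97281 > 66564 = 258² → acute
(240,70,250): 70²+240² = 62500 = 250² → right
(40,117,163): 40+117 ≤ 163, not a triangle
3 of the 6 are acute.

3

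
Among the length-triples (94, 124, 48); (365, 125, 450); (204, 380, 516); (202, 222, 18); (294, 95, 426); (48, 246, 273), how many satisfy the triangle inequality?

(48,94,124): 48+94 > 124 → valid
(125,365,450): 125+365 > 450 → valid
(204,380,516): 204+380 > 516 → valid
(18,202,222): 18+202 ≤ 222 → not valid
(95,294,426): 95+294 ≤ 426 → not valid
(48,246,273): 48+246 > 273 → valid
4 of the 6 triples form a triangle.

4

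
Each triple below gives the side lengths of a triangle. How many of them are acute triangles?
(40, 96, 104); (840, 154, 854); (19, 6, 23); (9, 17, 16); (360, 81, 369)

(40,96,104): 40²+96² = 10816 = 104² → right
(840,154,854): 154²+840² = 729316 = 854² → right
(19,6,23): 6²+19² = 397 < 529 = 23² → obtuse
(9,17,16): 9²+16² = 337 > 289 = 17² → acute
(360,81,369): 81²+360² = 136161 = 369² → right
1 of the 5 is acute.

1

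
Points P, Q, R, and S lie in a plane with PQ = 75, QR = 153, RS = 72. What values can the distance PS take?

6 ≤ PS ≤ 300

The maximum is all hops collinear in one direction: 75 + 153 + 72 = 300.
The longest hop is 153; the others sum to 147. Folding the others back against it leaves at least 153 − 147 = 6.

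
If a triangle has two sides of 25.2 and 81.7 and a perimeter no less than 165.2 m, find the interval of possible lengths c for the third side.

Triangle inequality alone gives 56.5 < c < 106.9.
The perimeter condition gives c ≥ 165.2 − 25.2 − 81.7 = 58.3.
Intersecting the two: 58.3 ≤ c < 106.9.

58.3 ≤ c < 106.9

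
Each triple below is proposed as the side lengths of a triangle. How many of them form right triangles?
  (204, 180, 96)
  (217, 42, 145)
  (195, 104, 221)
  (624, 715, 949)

3

(204,180,96): 96²+180² = 41616 = 204² → right
(217,42,145): 42+145 ≤ 217, not a triangle
(195,104,221): 104²+195² = 48841 = 221² → right
(624,715,949): 624²+715² = 900601 = 949² → right
3 of the 4 are right.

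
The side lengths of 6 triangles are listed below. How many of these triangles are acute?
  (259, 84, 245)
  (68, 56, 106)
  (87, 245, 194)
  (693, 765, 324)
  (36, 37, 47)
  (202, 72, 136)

1

(259,84,245): 84²+245² = 67081 = 259² → right
(68,56,106): 56²+68² = 7760 < 11236 = 106² → obtuse
(87,245,194): 87²+194² = 45205 < 60025 = 245² → obtuse
(693,765,324): 324²+693² = 585225 = 765² → right
(36,37,47): 36²+37² = 2665 > 2209 = 47² → acute
(202,72,136): 72²+136² = 23680 < 40804 = 202² → obtuse
1 of the 6 is acute.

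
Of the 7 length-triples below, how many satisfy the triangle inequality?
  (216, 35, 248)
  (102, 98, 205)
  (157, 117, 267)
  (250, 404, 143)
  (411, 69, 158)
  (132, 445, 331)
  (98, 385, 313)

(35,216,248): 35+216 > 248 → valid
(98,102,205): 98+102 ≤ 205 → not valid
(117,157,267): 117+157 > 267 → valid
(143,250,404): 143+250 ≤ 404 → not valid
(69,158,411): 69+158 ≤ 411 → not valid
(132,331,445): 132+331 > 445 → valid
(98,313,385): 98+313 > 385 → valid
4 of the 7 triples form a triangle.

4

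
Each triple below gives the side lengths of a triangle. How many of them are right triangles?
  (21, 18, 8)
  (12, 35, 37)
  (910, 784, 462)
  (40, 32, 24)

(21,18,8): 8²+18² = 388 < 441 = 21² → obtuse
(12,35,37): 12²+35² = 1369 = 37² → right
(910,784,462): 462²+784² = 828100 = 910² → right
(40,32,24): 24²+32² = 1600 = 40² → right
3 of the 4 are right.

3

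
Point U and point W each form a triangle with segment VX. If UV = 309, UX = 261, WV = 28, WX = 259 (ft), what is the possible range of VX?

From triangle UVX: |309 − 261| < VX < 309 + 261, i.e. 48 < VX < 570.
From triangle WVX: 231 < VX < 287.
Both must hold, so VX lies in the intersection.

231 < VX < 287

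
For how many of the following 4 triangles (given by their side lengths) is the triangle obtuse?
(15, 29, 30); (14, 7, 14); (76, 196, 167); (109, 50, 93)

2

(15,29,30): 15²+29² = 1066 > 900 = 30² → acute
(14,7,14): 7²+14² = 245 > 196 = 14² → acute
(76,196,167): 76²+167² = 33665 < 38416 = 196² → obtuse
(109,50,93): 50²+93² = 11149 < 11881 = 109² → obtuse
2 of the 4 are obtuse.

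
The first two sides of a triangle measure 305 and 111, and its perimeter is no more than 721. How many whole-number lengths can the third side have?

111

Triangle inequality: 194 < x < 416. Perimeter ≤ 721 gives x ≤ 721 − 305 − 111 = 305.
So 194 < x ≤ 305; integers 195 through 305: 111 values.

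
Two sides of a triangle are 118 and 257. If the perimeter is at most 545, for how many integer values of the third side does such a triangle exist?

Triangle inequality: 139 < x < 375. Perimeter ≤ 545 gives x ≤ 545 − 118 − 257 = 170.
So 139 < x ≤ 170; integers 140 through 170: 31 values.

31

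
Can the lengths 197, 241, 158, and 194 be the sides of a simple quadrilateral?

A quadrilateral exists iff every side is shorter than the sum of the others — equivalently, the longest side is less than the sum of the rest.
Longest side 241 < 549 (sum of the remaining 3), so yes.

Yes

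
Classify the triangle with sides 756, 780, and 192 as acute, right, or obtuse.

right

Compare the square of the longest side to the sum of squares of the other two: 192² + 756² = 608400 = 780².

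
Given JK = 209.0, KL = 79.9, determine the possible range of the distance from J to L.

By the triangle inequality, |209.0 − 79.9| ≤ JL ≤ 209.0 + 79.9.

129.1 ≤ JL ≤ 288.9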